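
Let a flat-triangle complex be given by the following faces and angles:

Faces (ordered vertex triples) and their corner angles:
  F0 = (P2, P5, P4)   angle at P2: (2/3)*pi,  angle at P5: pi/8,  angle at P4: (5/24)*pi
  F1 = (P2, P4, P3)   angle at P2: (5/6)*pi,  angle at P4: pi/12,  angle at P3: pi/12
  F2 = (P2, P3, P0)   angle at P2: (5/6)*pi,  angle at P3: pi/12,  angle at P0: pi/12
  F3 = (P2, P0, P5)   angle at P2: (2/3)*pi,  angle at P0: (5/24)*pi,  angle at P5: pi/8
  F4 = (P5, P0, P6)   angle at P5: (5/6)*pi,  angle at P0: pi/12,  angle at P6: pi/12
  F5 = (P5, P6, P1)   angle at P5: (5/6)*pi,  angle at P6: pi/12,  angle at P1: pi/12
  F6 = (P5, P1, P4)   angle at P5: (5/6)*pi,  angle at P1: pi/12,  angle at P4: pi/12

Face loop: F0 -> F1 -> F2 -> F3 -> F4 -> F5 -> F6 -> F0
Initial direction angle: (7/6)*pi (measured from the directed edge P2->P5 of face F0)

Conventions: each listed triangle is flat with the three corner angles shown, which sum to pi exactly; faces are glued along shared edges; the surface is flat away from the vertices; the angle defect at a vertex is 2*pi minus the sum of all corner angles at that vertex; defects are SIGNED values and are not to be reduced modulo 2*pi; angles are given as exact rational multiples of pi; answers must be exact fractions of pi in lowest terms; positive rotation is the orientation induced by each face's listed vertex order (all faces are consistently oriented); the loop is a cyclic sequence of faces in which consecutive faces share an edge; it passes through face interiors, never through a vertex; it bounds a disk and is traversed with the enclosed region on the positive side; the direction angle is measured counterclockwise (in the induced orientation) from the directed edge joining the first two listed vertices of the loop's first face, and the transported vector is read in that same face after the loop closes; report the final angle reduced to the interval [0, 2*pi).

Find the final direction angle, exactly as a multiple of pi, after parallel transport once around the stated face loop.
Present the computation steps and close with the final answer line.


enclosed vertex P2: corner angles sum to 3*pi, defect = 2*pi - 3*pi = -pi
enclosed vertex P5: corner angles sum to (11/4)*pi, defect = 2*pi - (11/4)*pi = (-3/4)*pi
transport around the loop rotates by the sum of enclosed defects; add to the initial angle mod 2*pi
final angle = (7/6)*pi - (7/4)*pi = (17/12)*pi (mod 2*pi)

Answer: final direction angle = (17/12)*pi


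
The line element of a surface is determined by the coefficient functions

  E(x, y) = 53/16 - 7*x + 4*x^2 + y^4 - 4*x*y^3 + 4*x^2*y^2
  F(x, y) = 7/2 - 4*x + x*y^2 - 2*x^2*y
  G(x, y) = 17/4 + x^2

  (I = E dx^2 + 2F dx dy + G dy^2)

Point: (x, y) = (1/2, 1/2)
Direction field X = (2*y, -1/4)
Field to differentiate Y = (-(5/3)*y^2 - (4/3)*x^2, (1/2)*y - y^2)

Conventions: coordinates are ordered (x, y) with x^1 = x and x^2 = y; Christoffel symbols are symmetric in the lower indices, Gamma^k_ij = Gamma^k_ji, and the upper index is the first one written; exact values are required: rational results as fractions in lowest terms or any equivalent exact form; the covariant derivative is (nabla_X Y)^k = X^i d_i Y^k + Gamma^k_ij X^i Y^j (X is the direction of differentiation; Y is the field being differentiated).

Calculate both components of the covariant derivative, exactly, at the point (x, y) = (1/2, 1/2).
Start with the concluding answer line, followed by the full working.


Answer: (nabla_X Y)^x = -1031/786, (nabla_X Y)^y = 1109/1048

E = 7/8, F = 11/8, G = 9/2 at the point
E_x = -5/2, E_y = 0, F_x = -19/4, F_y = 0, G_x = 1, G_y = 0
EG - F^2 = 131/64;  g^inv = (64/131) * [[9/2, -11/8], [-11/8, 7/8]]
first-kind symbols [ij,l] = (1/2)(d_i g_jl + d_j g_il - d_l g_ij): [xx,x] = E_x/2 = -5/4, [xx,y] = F_x - E_y/2 = -19/4, [xy,x] = E_y/2 = 0, [xy,y] = G_x/2 = 1/2, [yy,x] = F_y - G_x/2 = -1/2, [yy,y] = G_y/2 = 0
Gamma^x_ij = (G*[ij,x] - F*[ij,y])/(EG - F^2), Gamma^y_ij = (E*[ij,y] - F*[ij,x])/(EG - F^2)
Gamma_xxx = 58/131, Gamma_xxy = -44/131, Gamma_xyy = -144/131, Gamma_yxx = -156/131, Gamma_yxy = 28/131, Gamma_yyy = 44/131
X = (1, -1/4), Y = (-3/4, 0) at the point


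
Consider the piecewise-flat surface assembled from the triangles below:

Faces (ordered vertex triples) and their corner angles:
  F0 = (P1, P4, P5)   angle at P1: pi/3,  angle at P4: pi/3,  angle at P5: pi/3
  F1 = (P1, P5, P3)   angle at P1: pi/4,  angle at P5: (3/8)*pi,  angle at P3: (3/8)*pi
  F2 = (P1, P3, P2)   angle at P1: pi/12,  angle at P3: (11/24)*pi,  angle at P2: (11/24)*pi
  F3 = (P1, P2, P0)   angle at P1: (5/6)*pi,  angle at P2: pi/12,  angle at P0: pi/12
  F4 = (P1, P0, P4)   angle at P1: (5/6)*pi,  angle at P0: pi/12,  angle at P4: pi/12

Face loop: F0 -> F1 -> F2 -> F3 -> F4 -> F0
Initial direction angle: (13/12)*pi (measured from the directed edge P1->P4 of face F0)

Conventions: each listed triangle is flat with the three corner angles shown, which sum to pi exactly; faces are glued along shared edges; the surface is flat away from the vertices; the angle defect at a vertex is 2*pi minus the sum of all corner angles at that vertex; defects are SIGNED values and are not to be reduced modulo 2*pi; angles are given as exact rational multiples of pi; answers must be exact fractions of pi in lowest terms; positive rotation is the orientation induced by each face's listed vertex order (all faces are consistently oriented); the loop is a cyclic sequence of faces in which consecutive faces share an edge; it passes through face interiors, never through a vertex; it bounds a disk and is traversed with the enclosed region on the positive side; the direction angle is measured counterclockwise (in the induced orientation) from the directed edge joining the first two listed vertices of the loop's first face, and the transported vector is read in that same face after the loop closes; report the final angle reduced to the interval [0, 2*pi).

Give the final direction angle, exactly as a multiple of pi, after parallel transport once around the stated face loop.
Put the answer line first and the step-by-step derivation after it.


Answer: final direction angle = (3/4)*pi

enclosed vertex P1: corner angles sum to (7/3)*pi, defect = 2*pi - (7/3)*pi = -pi/3
the rotation equals the total enclosed defect, so the final angle is initial + defects (mod 2*pi)
final angle = (13/12)*pi - pi/3 = (3/4)*pi (mod 2*pi)


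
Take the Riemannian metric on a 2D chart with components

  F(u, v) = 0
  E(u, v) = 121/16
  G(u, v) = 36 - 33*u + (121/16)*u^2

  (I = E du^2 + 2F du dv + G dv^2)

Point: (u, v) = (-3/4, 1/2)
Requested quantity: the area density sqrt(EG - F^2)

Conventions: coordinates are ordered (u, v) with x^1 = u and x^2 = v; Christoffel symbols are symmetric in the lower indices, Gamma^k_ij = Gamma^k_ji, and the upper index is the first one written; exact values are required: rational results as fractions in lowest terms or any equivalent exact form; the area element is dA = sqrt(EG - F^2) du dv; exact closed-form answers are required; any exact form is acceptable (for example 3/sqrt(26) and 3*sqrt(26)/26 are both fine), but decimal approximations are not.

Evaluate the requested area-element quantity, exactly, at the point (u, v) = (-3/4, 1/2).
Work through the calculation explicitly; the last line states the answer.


E = 121/16, F = 0, G = 16641/256; EG - F^2 = 2013561/4096

Answer: sqrt(EG - F^2) = 1419/64


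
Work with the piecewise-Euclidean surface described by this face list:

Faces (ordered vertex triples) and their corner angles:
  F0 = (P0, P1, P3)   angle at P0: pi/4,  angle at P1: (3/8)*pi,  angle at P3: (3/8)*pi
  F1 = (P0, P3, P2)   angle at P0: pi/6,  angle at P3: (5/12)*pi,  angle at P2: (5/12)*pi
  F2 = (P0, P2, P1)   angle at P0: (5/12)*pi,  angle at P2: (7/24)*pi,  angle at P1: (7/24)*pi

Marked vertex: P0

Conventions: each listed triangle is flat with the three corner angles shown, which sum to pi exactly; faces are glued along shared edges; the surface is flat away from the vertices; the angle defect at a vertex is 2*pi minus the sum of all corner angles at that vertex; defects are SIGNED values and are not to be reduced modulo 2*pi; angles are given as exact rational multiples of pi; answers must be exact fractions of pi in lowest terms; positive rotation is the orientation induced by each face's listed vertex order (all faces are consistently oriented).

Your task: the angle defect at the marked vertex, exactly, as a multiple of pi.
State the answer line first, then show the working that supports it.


Answer: defect(P0) = (7/6)*pi

Sum of corner angles at P0: (5/6)*pi
defect = 2*pi - (5/6)*pi


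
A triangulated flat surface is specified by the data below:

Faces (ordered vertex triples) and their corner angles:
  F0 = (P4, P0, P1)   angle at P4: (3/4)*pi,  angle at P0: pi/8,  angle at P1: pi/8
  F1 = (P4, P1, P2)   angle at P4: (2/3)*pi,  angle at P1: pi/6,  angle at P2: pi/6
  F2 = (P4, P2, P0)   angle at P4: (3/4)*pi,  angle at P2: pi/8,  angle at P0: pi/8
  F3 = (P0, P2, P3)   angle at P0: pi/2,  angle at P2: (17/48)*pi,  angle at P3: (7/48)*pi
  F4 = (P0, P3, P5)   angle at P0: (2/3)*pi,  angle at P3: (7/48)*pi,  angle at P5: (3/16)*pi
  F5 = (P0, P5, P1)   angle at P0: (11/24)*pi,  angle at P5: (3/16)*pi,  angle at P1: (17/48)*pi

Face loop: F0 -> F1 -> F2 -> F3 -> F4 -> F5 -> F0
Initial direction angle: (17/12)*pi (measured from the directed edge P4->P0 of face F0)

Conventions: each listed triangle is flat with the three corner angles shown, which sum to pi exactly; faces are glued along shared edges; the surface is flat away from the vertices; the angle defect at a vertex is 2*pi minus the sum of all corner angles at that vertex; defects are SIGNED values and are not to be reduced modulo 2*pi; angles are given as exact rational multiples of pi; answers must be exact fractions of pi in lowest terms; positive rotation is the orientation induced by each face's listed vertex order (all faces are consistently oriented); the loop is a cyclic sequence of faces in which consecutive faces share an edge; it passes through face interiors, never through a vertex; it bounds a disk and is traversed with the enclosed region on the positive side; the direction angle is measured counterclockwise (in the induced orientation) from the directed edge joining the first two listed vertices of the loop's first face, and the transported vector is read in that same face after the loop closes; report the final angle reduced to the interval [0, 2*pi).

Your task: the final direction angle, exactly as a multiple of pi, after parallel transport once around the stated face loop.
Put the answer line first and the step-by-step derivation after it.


Answer: final direction angle = (11/8)*pi

enclosed vertex P0: corner angles sum to (15/8)*pi, defect = 2*pi - (15/8)*pi = pi/8
enclosed vertex P4: corner angles sum to (13/6)*pi, defect = 2*pi - (13/6)*pi = -pi/6
by Gauss-Bonnet the loop rotates the vector by the enclosed defect sum (positive orientation, mod 2*pi)
final angle = (17/12)*pi - pi/24 = (11/8)*pi (mod 2*pi)


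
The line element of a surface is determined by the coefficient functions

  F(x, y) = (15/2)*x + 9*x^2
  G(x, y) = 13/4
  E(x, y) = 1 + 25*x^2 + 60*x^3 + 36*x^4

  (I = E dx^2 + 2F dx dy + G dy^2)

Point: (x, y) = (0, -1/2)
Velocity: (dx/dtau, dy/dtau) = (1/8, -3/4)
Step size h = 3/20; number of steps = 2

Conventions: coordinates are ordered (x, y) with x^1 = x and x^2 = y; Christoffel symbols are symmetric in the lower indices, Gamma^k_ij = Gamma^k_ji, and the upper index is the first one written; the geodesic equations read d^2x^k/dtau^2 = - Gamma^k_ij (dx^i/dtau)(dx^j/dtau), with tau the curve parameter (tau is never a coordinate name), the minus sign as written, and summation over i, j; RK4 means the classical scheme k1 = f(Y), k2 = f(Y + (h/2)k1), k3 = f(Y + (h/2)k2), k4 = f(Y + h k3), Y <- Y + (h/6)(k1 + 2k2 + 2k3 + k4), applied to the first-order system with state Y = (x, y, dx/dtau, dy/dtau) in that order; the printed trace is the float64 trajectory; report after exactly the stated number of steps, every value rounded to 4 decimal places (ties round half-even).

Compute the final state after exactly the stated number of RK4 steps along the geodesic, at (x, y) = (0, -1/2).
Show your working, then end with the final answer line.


f(Y) = (dx/dtau, dy/dtau, -Gamma^x_ij Y'^i Y'^j, -Gamma^y_ij Y'^i Y'^j) with the Gammas evaluated at the stage position; h = 0.150000; intermediate values shown to 6 dp
step 0: x = 0.0000, y = -0.5000, dx/dtau = 0.1250, dy/dtau = -0.7500
step 1:
  k1: at (x, y) = (0.000000, -0.500000), (dx/dtau, dy/dtau) = (0.125000, -0.750000); Gamma_xxx = 0.000000, Gamma_xxy = 0.000000, Gamma_xyy = 0.000000, Gamma_yxx = 2.307692, Gamma_yxy = 0.000000, Gamma_yyy = 0.000000; k1 = (0.125000, -0.750000, 0.000000, -0.036058)
  k2: at (x, y) = (0.009375, -0.556250), (dx/dtau, dy/dtau) = (0.125000, -0.752704); Gamma_xxx = 0.074516, Gamma_xxy = 0.000000, Gamma_xyy = 0.000000, Gamma_yxx = 2.357985, Gamma_yxy = 0.000000, Gamma_yyy = 0.000000; k2 = (0.125000, -0.752704, -0.001164, -0.036844)
  k3: at (x, y) = (0.009375, -0.556453), (dx/dtau, dy/dtau) = (0.124913, -0.752763); Gamma_xxx = 0.074516, Gamma_xxy = 0.000000, Gamma_xyy = 0.000000, Gamma_yxx = 2.357985, Gamma_yxy = 0.000000, Gamma_yyy = 0.000000; k3 = (0.124913, -0.752763, -0.001163, -0.036792)
  k4: at (x, y) = (0.018737, -0.612914), (dx/dtau, dy/dtau) = (0.124826, -0.755519); Gamma_xxx = 0.153564, Gamma_xxy = 0.000000, Gamma_xyy = 0.000000, Gamma_yxx = 2.404677, Gamma_yxy = 0.000000, Gamma_yyy = 0.000000; k4 = (0.124826, -0.755519, -0.002393, -0.037468)
  Y <- Y + (h/6)(k1 + 2k2 + 2k3 + k4): x = 0.0187, y = -0.6129, dx/dtau = 0.1248, dy/dtau = -0.7555
step 2:
  k1: at (x, y) = (0.018741, -0.612911), (dx/dtau, dy/dtau) = (0.124824, -0.755520); Gamma_xxx = 0.153602, Gamma_xxy = 0.000000, Gamma_xyy = 0.000000, Gamma_yxx = 2.404698, Gamma_yxy = 0.000000, Gamma_yyy = 0.000000; k1 = (0.124824, -0.755520, -0.002393, -0.037468)
  k2: at (x, y) = (0.028103, -0.669575), (dx/dtau, dy/dtau) = (0.124644, -0.758330); Gamma_xxx = 0.237001, Gamma_xxy = 0.000000, Gamma_xyy = 0.000000, Gamma_yxx = 2.447451, Gamma_yxy = 0.000000, Gamma_yyy = 0.000000; k2 = (0.124644, -0.758330, -0.003682, -0.038024)
  k3: at (x, y) = (0.028090, -0.669786), (dx/dtau, dy/dtau) = (0.124548, -0.758372); Gamma_xxx = 0.236879, Gamma_xxy = 0.000000, Gamma_xyy = 0.000000, Gamma_yxx = 2.447393, Gamma_yxy = 0.000000, Gamma_yyy = 0.000000; k3 = (0.124548, -0.758372, -0.003674, -0.037964)
  k4: at (x, y) = (0.037423, -0.726667), (dx/dtau, dy/dtau) = (0.124273, -0.761215); Gamma_xxx = 0.324006, Gamma_xxy = 0.000000, Gamma_xyy = 0.000000, Gamma_yxx = 2.485722, Gamma_yxy = 0.000000, Gamma_yyy = 0.000000; k4 = (0.124273, -0.761215, -0.005004, -0.038389)
  Y <- Y + (h/6)(k1 + 2k2 + 2k3 + k4): x = 0.0374, y = -0.7267, dx/dtau = 0.1243, dy/dtau = -0.7612

Answer: x = 0.0374, y = -0.7267, dx/dtau = 0.1243, dy/dtau = -0.7612


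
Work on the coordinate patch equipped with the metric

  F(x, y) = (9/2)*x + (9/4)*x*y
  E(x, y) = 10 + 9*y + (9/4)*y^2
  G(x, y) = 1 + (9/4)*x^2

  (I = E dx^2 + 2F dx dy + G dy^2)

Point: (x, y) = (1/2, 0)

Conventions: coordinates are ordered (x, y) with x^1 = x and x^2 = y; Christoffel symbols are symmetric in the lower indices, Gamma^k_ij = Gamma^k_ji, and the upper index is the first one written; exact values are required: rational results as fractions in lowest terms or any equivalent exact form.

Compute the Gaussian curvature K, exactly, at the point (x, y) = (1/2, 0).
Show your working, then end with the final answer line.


E = 10, F = 9/4, G = 25/16, EG - F^2 = 169/16 at the point
E_x = 0, E_y = 9, F_x = 9/2, F_y = 9/8, G_x = 9/4, G_y = 0
E_yy = 9/2, F_xy = 9/4, G_xx = 9/2
Apply the Brioschi formula K = (det M1 - det M2)/(EG - F^2)^2 over the derivative matrices of E, F, G.
M1 = [[-E_yy/2 + F_xy - G_xx/2, E_x/2, F_x - E_y/2], [F_y - G_x/2, E, F], [G_y/2, F, G]] = [[-9/4, 0, 0], [0, 10, 9/4], [0, 9/4, 25/16]]; det M1 = -1521/64
M2 = [[0, E_y/2, G_x/2], [E_y/2, E, F], [G_x/2, F, G]] = [[0, 9/2, 9/8], [9/2, 10, 9/4], [9/8, 9/4, 25/16]]; det M2 = -1377/64
det M1 - det M2 = -9/4; K = -9/4 / (169/16)^2 = -576/28561

Answer: K = -576/28561


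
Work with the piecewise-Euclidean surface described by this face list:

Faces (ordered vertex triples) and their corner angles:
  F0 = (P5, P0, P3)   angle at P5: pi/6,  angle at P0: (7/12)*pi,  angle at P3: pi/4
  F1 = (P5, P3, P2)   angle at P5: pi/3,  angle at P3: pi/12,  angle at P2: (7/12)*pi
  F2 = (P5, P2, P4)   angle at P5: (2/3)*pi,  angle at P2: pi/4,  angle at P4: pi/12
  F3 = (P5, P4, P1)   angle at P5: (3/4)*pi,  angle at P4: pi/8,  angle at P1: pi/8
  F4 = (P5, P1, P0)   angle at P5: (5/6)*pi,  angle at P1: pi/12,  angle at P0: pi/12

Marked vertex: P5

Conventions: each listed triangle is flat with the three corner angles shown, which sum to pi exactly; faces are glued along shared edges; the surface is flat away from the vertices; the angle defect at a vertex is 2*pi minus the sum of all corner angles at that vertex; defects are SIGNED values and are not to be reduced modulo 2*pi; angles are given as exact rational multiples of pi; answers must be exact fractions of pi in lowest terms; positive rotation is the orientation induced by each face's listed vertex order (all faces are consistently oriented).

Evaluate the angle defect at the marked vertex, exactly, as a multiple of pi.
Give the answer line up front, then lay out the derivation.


Answer: defect(P5) = (-3/4)*pi

Sum of corner angles at P5: (11/4)*pi
defect = 2*pi - (11/4)*pi


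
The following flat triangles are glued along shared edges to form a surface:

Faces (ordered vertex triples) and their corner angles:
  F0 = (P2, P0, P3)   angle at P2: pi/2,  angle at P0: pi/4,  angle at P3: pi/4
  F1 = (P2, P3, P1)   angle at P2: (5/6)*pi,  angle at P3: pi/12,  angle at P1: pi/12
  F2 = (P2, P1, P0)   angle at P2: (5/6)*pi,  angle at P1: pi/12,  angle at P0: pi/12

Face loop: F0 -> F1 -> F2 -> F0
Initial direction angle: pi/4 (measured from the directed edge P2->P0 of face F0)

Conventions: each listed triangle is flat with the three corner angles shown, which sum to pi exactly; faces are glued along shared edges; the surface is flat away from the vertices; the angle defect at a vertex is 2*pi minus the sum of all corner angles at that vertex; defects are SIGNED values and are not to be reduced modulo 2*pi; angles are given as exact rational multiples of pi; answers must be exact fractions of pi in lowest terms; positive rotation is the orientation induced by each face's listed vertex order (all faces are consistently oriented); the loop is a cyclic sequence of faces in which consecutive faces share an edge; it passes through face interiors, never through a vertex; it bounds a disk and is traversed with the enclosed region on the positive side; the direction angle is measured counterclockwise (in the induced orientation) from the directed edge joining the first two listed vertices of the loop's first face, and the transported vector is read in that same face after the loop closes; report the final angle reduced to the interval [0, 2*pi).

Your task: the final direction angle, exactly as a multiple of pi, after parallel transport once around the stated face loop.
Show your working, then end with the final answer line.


enclosed vertex P2: corner angles sum to (13/6)*pi, defect = 2*pi - (13/6)*pi = -pi/6
adding the enclosed defects to the starting angle (mod 2*pi, induced orientation) gives the holonomy
final angle = pi/4 - pi/6 = pi/12 (mod 2*pi)

Answer: final direction angle = pi/12


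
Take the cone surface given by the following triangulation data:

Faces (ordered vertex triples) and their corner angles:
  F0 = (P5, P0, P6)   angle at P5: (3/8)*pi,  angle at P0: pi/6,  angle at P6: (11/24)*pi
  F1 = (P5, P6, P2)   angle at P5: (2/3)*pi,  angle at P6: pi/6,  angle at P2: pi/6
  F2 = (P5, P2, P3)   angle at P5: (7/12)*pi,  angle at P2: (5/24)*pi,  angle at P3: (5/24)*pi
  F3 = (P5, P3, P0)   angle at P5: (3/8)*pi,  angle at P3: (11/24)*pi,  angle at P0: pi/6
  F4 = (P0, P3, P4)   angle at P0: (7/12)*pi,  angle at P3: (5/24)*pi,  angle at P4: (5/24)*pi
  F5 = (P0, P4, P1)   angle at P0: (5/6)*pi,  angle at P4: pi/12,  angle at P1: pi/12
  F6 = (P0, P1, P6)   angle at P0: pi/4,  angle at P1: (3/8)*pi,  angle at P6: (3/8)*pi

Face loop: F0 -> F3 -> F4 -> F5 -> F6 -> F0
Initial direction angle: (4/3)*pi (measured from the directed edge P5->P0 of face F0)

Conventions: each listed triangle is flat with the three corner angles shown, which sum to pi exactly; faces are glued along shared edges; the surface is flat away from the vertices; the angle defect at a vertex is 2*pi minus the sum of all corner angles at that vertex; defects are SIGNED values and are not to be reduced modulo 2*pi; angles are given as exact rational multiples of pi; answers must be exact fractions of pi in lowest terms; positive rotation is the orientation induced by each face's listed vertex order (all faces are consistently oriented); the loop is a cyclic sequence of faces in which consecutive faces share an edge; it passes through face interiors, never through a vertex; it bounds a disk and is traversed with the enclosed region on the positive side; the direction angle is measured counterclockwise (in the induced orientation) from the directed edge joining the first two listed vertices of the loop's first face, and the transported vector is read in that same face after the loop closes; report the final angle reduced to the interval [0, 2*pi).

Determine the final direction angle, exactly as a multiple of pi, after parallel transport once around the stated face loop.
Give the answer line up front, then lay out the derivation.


Answer: final direction angle = (4/3)*pi

enclosed vertex P0: corner angles sum to 2*pi, defect = 2*pi - 2*pi = 0
transport around the loop rotates by the sum of enclosed defects; add to the initial angle mod 2*pi
final angle = (4/3)*pi + 0 = (4/3)*pi (mod 2*pi)


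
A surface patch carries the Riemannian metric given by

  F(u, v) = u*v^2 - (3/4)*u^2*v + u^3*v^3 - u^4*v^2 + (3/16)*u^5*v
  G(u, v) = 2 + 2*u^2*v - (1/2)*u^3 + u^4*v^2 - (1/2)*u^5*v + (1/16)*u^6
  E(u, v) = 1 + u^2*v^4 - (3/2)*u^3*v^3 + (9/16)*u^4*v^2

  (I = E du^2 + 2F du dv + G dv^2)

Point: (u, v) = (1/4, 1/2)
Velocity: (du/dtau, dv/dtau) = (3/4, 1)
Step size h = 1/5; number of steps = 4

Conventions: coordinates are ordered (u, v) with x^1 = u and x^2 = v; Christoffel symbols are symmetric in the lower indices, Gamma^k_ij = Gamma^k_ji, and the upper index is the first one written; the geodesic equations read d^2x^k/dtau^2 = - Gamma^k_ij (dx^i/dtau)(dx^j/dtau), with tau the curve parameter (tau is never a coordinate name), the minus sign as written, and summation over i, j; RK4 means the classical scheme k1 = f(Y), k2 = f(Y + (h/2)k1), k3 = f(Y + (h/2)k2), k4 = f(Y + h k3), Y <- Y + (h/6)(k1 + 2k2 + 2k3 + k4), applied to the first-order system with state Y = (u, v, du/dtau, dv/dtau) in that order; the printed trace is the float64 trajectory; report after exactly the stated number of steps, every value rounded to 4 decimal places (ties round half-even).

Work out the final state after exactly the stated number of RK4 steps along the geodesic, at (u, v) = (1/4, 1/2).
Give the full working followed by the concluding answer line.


f(Y) = (du/dtau, dv/dtau, -Gamma^u_ij Y'^i Y'^j, -Gamma^v_ij Y'^i Y'^j) with the Gammas evaluated at the stage position; h = 0.200000; intermediate values shown to 6 dp
step 0: u = 0.2500, v = 0.5000, du/dtau = 0.7500, dv/dtau = 1.0000
step 1:
  k1: at (u, v) = (0.250000, 0.500000), (du/dtau, dv/dtau) = (0.750000, 1.000000); Gamma_uuu = 0.001187, Gamma_uuv = 0.003857, Gamma_uvv = 0.001187, Gamma_vuu = 0.031215, Gamma_vuv = 0.101450, Gamma_vvv = 0.031215; k1 = (0.750000, 1.000000, -0.007641, -0.200950)
  k2: at (u, v) = (0.325000, 0.600000), (du/dtau, dv/dtau) = (0.749236, 0.979905); Gamma_uuu = 0.002215, Gamma_uuv = 0.010196, Gamma_uvv = 0.003465, Gamma_vuu = 0.033625, Gamma_vuv = 0.154816, Gamma_vvv = 0.052617; k2 = (0.749236, 0.979905, -0.019542, -0.296725)
  k3: at (u, v) = (0.324924, 0.597991), (du/dtau, dv/dtau) = (0.748046, 0.970327); Gamma_uuu = 0.002151, Gamma_uuv = 0.010063, Gamma_uvv = 0.003433, Gamma_vuu = 0.032950, Gamma_vuv = 0.154147, Gamma_vvv = 0.052595; k3 = (0.748046, 0.970327, -0.019044, -0.291733)
  k4: at (u, v) = (0.399609, 0.694065), (du/dtau, dv/dtau) = (0.746191, 0.941653); Gamma_uuu = 0.003250, Gamma_uuv = 0.021519, Gamma_uvv = 0.007901, Gamma_vuu = 0.032536, Gamma_vuv = 0.215410, Gamma_vvv = 0.079087; k4 = (0.746191, 0.941653, -0.039056, -0.390960)
  Y <- Y + (h/6)(k1 + 2k2 + 2k3 + k4): u = 0.3997, v = 0.6947, du/dtau = 0.7459, dv/dtau = 0.9410
step 2:
  k1: at (u, v) = (0.399692, 0.694737), (du/dtau, dv/dtau) = (0.745871, 0.941039); Gamma_uuu = 0.003281, Gamma_uuv = 0.021604, Gamma_uvv = 0.007924, Gamma_vuu = 0.032754, Gamma_vuv = 0.215699, Gamma_vvv = 0.079116; k1 = (0.745871, 0.941039, -0.039170, -0.391079)
  k2: at (u, v) = (0.474279, 0.788841), (du/dtau, dv/dtau) = (0.741954, 0.901931); Gamma_uuu = 0.004211, Gamma_uuv = 0.039955, Gamma_uvv = 0.015508, Gamma_vuu = 0.029901, Gamma_vuv = 0.283738, Gamma_vvv = 0.110126; k2 = (0.741954, 0.901931, -0.068408, -0.485796)
  k3: at (u, v) = (0.473887, 0.784930), (du/dtau, dv/dtau) = (0.739030, 0.892460); Gamma_uuu = 0.003959, Gamma_uuv = 0.039172, Gamma_uvv = 0.015285, Gamma_vuu = 0.028488, Gamma_vuv = 0.281880, Gamma_vvv = 0.109992; k3 = (0.739030, 0.892460, -0.066009, -0.474996)
  k4: at (u, v) = (0.547498, 0.873229), (du/dtau, dv/dtau) = (0.732669, 0.846040); Gamma_uuu = 0.003954, Gamma_uuv = 0.063706, Gamma_uvv = 0.026110, Gamma_vuu = 0.021824, Gamma_vuv = 0.351622, Gamma_vvv = 0.144114; k4 = (0.732669, 0.846040, -0.099790, -0.550787)
  Y <- Y + (h/6)(k1 + 2k2 + 2k3 + k4): u = 0.5477, v = 0.8739, du/dtau = 0.7323, dv/dtau = 0.8456
step 3:
  k1: at (u, v) = (0.547709, 0.873933), (du/dtau, dv/dtau) = (0.732278, 0.845591); Gamma_uuu = 0.003994, Gamma_uuv = 0.063913, Gamma_uvv = 0.026181, Gamma_vuu = 0.022001, Gamma_vuv = 0.352036, Gamma_vvv = 0.144204; k1 = (0.732278, 0.845591, -0.100012, -0.550873)
  k2: at (u, v) = (0.620937, 0.958492), (du/dtau, dv/dtau) = (0.722277, 0.790504); Gamma_uuu = 0.002718, Gamma_uuv = 0.094347, Gamma_uvv = 0.040367, Gamma_vuu = 0.012138, Gamma_vuv = 0.421314, Gamma_vvv = 0.180261; k2 = (0.722277, 0.790504, -0.134380, -0.600085)
  k3: at (u, v) = (0.619936, 0.952983), (du/dtau, dv/dtau) = (0.718840, 0.785582); Gamma_uuu = 0.002272, Gamma_uuv = 0.092300, Gamma_uvv = 0.039708, Gamma_vuu = 0.010298, Gamma_vuv = 0.418307, Gamma_vvv = 0.179959; k3 = (0.718840, 0.785582, -0.129925, -0.588824)
  k4: at (u, v) = (0.691477, 1.031049), (du/dtau, dv/dtau) = (0.706293, 0.727826); Gamma_uuu = -0.000744, Gamma_uuv = 0.124876, Gamma_uvv = 0.055944, Gamma_vuu = -0.002871, Gamma_vuv = 0.482058, Gamma_vvv = 0.215960; k4 = (0.706293, 0.727826, -0.157651, -0.608579)
  Y <- Y + (h/6)(k1 + 2k2 + 2k3 + k4): u = 0.6917, v = 1.0315, du/dtau = 0.7061, dv/dtau = 0.7277
step 4:
  k1: at (u, v) = (0.691736, 1.031452), (du/dtau, dv/dtau) = (0.706069, 0.727682); Gamma_uuu = -0.000743, Gamma_uuv = 0.125054, Gamma_uvv = 0.056022, Gamma_vuu = -0.002865, Gamma_vuv = 0.482337, Gamma_vvv = 0.216080; k1 = (0.706069, 0.727682, -0.157798, -0.608633)
  k2: at (u, v) = (0.762342, 1.104220), (du/dtau, dv/dtau) = (0.690289, 0.666818); Gamma_uuu = -0.005486, Gamma_uuv = 0.157769, Gamma_uvv = 0.073486, Gamma_vuu = -0.018739, Gamma_vuv = 0.538881, Gamma_vvv = 0.251002; k2 = (0.690289, 0.666818, -0.175302, -0.598769)
  k3: at (u, v) = (0.760764, 1.098134), (du/dtau, dv/dtau) = (0.688538, 0.667805); Gamma_uuu = -0.005912, Gamma_uuv = 0.154796, Gamma_uvv = 0.072439, Gamma_vuu = -0.020462, Gamma_vuv = 0.535782, Gamma_vvv = 0.250726; k3 = (0.688538, 0.667805, -0.171855, -0.594829)
  k4: at (u, v) = (0.829443, 1.165013), (du/dtau, dv/dtau) = (0.671698, 0.608716); Gamma_uuu = -0.012014, Gamma_uuv = 0.184561, Gamma_uvv = 0.089630, Gamma_vuu = -0.037985, Gamma_vuv = 0.583557, Gamma_vvv = 0.283398; k4 = (0.671698, 0.608716, -0.178715, -0.565072)
  Y <- Y + (h/6)(k1 + 2k2 + 2k3 + k4): u = 0.8296, v = 1.1650, du/dtau = 0.6717, dv/dtau = 0.6090

Answer: u = 0.8296, v = 1.1650, du/dtau = 0.6717, dv/dtau = 0.6090


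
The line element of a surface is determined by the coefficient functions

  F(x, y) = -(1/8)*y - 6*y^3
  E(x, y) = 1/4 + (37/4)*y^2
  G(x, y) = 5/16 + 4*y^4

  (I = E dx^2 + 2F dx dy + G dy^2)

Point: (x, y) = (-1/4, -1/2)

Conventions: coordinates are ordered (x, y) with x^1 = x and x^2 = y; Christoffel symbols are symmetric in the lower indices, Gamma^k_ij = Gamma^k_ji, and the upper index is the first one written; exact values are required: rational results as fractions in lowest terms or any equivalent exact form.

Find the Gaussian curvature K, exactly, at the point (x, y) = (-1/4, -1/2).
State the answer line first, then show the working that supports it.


Answer: K = -148/125

E = 41/16, F = 13/16, G = 9/16, EG - F^2 = 25/32 at the point
E_x = 0, E_y = -37/4, F_x = 0, F_y = -37/8, G_x = 0, G_y = -2
E_yy = 37/2, F_xy = 0, G_xx = 0
Apply the Brioschi formula K = (det M1 - det M2)/(EG - F^2)^2 over the derivative matrices of E, F, G.
M1 = [[-E_yy/2 + F_xy - G_xx/2, E_x/2, F_x - E_y/2], [F_y - G_x/2, E, F], [G_y/2, F, G]] = [[-37/4, 0, 37/8], [-37/8, 41/16, 13/16], [-1, 13/16, 9/16]]; det M1 = -13061/1024
M2 = [[0, E_y/2, G_x/2], [E_y/2, E, F], [G_x/2, F, G]] = [[0, -37/8, 0], [-37/8, 41/16, 13/16], [0, 13/16, 9/16]]; det M2 = -12321/1024
det M1 - det M2 = -185/256; K = -185/256 / (25/32)^2 = -148/125


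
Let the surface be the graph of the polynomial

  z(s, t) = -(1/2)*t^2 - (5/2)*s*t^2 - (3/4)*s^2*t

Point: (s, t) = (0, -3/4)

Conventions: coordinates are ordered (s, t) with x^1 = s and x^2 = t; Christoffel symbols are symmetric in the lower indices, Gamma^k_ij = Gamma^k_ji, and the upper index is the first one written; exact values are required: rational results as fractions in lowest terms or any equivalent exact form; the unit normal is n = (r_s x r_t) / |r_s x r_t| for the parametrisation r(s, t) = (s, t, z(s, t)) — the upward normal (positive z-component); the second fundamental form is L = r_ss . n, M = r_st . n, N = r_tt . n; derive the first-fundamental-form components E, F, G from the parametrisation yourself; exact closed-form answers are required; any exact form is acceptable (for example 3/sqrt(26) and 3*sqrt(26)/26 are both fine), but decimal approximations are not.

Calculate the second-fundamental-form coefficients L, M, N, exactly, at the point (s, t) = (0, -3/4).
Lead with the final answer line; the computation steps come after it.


Answer: L = 36*sqrt(145)/725, M = 24*sqrt(145)/145, N = -32*sqrt(145)/725

z_s = -45/32, z_t = 3/4, z_ss = 9/8, z_st = 15/4, z_tt = -1
E = 3049/1024, F = -135/128, G = 25/16; answer radicand W^2 = 3625/1024
unnormalised second-form numerators: l = 9/8, m = 15/4, n = -1; L = l/sqrt(3625/1024), and similarly M = m/sqrt(W^2), N = n/sqrt(W^2)


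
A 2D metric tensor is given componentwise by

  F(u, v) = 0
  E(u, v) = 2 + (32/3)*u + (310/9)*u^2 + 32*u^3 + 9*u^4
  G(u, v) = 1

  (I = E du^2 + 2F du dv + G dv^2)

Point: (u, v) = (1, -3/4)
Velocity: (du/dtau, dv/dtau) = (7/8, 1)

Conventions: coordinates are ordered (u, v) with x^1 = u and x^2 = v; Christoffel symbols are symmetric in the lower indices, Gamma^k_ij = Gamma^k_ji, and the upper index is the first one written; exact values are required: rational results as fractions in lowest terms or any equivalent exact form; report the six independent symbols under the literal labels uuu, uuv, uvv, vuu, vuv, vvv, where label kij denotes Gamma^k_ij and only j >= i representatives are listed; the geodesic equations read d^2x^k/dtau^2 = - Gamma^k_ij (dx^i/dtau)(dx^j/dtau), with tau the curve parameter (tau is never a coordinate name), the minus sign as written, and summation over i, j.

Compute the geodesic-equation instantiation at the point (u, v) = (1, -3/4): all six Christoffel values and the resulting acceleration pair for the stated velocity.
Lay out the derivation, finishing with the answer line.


E = 793/9, F = 0, G = 1 at the point
E_u = 1904/9, E_v = 0, F_u = 0, F_v = 0, G_u = 0, G_v = 0
EG - F^2 = 793/9;  g^inv = (9/793) * [[1, 0], [0, 793/9]]
first-kind symbols [ij,l] = (1/2)(d_i g_jl + d_j g_il - d_l g_ij): [uu,u] = E_u/2 = 952/9, [uu,v] = F_u - E_v/2 = 0, [uv,u] = E_v/2 = 0, [uv,v] = G_u/2 = 0, [vv,u] = F_v - G_u/2 = 0, [vv,v] = G_v/2 = 0
Gamma^u_ij = (G*[ij,u] - F*[ij,v])/(EG - F^2), Gamma^v_ij = (E*[ij,v] - F*[ij,u])/(EG - F^2)
Gamma_uuu = 952/793, Gamma_uuv = 0, Gamma_uvv = 0, Gamma_vuu = 0, Gamma_vuv = 0, Gamma_vvv = 0
d^2u/dtau^2 = -(Gamma_uuu*(7/8)^2 + 2*Gamma_uuv*(7/8)*(1) + Gamma_uvv*(1)^2) = -5831/6344
d^2v/dtau^2 = -(Gamma_vuu*(7/8)^2 + 2*Gamma_vuv*(7/8)*(1) + Gamma_vvv*(1)^2) = 0

Answer: Gamma_uuu = 952/793, Gamma_uuv = 0, Gamma_uvv = 0, Gamma_vuu = 0, Gamma_vuv = 0, Gamma_vvv = 0; accelerations (d^2u/dtau^2, d^2v/dtau^2) = (-5831/6344, 0)


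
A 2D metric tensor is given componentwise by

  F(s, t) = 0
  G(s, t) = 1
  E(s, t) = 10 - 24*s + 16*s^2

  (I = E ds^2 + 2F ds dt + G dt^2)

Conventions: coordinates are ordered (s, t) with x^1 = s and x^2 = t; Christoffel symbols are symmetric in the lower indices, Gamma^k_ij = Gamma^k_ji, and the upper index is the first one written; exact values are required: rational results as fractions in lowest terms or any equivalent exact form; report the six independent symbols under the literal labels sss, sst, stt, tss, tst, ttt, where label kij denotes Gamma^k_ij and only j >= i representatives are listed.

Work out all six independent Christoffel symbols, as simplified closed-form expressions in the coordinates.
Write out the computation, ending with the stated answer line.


E = 10 - 24*s + 16*s^2; F = 0; G = 1
Gamma^k_ij = (1/2) g^{kl} (d_i g_jl + d_j g_il - d_l g_ij), with g^inv = (1/(EG-F^2)) [[G, -F], [-F, E]]
first partials: E_s = -24 + 32*s, E_t = 0, F_s = 0, F_t = 0, G_s = 0, G_t = 0
D = EG - F^2 = 10 - 24*s + 16*s^2
expanded: Gamma^s_ss = (G E_s - 2F F_s + F E_t)/(2D), Gamma^s_st = (G E_t - F G_s)/(2D), Gamma^s_tt = (2G F_t - G G_s - F G_t)/(2D), Gamma^t_ss = (2E F_s - E E_t - F E_s)/(2D), Gamma^t_st = (E G_s - F E_t)/(2D), Gamma^t_tt = (E G_t - 2F F_t + F G_s)/(2D); substitute and cancel common factors

Answer: Gamma_sss = (8*s - 6)/(8*s^2 - 12*s + 5), Gamma_sst = 0, Gamma_stt = 0, Gamma_tss = 0, Gamma_tst = 0, Gamma_ttt = 0


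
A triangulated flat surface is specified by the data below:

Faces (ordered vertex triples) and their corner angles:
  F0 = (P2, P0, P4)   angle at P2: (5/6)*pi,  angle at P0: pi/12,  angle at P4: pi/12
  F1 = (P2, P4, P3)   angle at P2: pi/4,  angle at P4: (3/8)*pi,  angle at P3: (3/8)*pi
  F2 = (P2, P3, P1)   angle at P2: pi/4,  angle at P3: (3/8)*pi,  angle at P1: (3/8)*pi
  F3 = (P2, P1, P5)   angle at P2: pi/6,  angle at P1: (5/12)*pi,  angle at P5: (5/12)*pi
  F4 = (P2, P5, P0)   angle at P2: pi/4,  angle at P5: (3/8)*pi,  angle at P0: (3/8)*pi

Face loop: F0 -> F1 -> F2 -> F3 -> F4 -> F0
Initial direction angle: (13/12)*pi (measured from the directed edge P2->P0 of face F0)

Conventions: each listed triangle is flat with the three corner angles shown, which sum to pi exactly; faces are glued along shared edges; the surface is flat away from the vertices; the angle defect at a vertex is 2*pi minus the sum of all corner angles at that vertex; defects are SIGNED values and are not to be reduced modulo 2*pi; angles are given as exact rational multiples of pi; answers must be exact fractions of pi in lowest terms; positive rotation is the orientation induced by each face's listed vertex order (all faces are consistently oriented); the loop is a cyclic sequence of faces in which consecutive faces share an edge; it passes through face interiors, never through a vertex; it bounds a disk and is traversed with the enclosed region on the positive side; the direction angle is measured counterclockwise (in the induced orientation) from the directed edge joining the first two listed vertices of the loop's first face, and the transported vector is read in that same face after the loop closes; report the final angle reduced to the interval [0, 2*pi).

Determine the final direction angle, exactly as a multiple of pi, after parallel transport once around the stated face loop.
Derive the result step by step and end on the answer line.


enclosed vertex P2: corner angles sum to (7/4)*pi, defect = 2*pi - (7/4)*pi = pi/4
summing the enclosed defects onto the initial angle, mod 2*pi in the induced orientation:
final angle = (13/12)*pi + pi/4 = (4/3)*pi (mod 2*pi)

Answer: final direction angle = (4/3)*pi


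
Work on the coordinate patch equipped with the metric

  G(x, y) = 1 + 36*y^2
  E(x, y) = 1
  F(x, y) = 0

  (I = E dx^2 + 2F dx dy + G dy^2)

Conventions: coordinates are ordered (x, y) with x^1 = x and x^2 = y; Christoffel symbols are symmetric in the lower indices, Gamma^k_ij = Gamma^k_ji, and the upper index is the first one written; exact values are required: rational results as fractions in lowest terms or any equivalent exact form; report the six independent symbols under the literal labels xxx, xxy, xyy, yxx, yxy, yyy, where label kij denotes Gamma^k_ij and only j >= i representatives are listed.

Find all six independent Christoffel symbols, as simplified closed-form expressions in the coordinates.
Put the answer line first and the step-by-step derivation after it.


Answer: Gamma_xxx = 0, Gamma_xxy = 0, Gamma_xyy = 0, Gamma_yxx = 0, Gamma_yxy = 0, Gamma_yyy = 36*y/(36*y^2 + 1)

E = 1; F = 0; G = 1 + 36*y^2
Gamma^k_ij = (1/2) g^{kl} (d_i g_jl + d_j g_il - d_l g_ij), with g^inv = (1/(EG-F^2)) [[G, -F], [-F, E]]
first partials: E_x = 0, E_y = 0, F_x = 0, F_y = 0, G_x = 0, G_y = 72*y
D = EG - F^2 = 1 + 36*y^2
expanded: Gamma^x_xx = (G E_x - 2F F_x + F E_y)/(2D), Gamma^x_xy = (G E_y - F G_x)/(2D), Gamma^x_yy = (2G F_y - G G_x - F G_y)/(2D), Gamma^y_xx = (2E F_x - E E_y - F E_x)/(2D), Gamma^y_xy = (E G_x - F E_y)/(2D), Gamma^y_yy = (E G_y - 2F F_y + F G_x)/(2D); substitute and cancel common factors


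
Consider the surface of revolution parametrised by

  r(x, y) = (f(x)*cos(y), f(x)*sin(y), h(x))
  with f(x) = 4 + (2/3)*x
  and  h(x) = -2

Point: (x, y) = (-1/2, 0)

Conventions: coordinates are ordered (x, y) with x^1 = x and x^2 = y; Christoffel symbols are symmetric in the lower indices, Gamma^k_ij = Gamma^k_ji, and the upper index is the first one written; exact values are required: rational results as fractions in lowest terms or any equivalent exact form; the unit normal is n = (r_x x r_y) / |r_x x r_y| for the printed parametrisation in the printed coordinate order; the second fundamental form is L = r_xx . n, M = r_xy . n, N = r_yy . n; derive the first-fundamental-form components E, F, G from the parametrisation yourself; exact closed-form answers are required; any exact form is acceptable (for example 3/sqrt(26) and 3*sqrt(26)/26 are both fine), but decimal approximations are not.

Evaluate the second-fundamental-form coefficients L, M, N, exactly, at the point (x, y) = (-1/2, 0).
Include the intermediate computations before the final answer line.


f = 11/3, f' = 2/3, f'' = 0, h' = 0, h'' = 0
E = 4/9, F = 0, G = 121/9; answer radicand W^2 = 4/9
unnormalised second-form numerators: l = 0, m = 0, n = 0; L = l/sqrt(4/9), and similarly M = m/sqrt(W^2), N = n/sqrt(W^2)

Answer: L = 0, M = 0, N = 0


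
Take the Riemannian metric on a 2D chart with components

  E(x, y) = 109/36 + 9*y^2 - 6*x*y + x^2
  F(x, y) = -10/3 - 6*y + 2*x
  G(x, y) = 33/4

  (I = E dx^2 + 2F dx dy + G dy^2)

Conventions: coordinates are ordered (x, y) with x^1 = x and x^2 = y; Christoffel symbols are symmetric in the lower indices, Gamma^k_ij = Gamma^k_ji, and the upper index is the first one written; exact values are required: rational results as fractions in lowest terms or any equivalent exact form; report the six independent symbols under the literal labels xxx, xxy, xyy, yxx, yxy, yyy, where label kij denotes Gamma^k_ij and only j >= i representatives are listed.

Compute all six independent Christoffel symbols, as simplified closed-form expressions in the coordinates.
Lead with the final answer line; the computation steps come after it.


Answer: Gamma_xxx = (-864*x^2 + 5184*x*y + 2052*x - 7776*y^2 - 6156*y + 960)/(612*x^2 - 3672*x*y + 1920*x + 5508*y^2 - 5760*y + 1997), Gamma_xxy = (-3564*x + 10692*y)/(612*x^2 - 3672*x*y + 1920*x + 5508*y^2 - 5760*y + 1997), Gamma_xyy = -7128/(612*x^2 - 3672*x*y + 1920*x + 5508*y^2 - 5760*y + 1997), Gamma_yxx = (432*x^3 - 3888*x^2*y + 11664*x*y^2 + 1788*x - 11664*y^3 - 5364*y + 872)/(612*x^2 - 3672*x*y + 1920*x + 5508*y^2 - 5760*y + 1997), Gamma_yxy = (864*x^2 - 5184*x*y - 1440*x + 7776*y^2 + 4320*y)/(612*x^2 - 3672*x*y + 1920*x + 5508*y^2 - 5760*y + 1997), Gamma_yyy = (1728*x - 5184*y - 2880)/(612*x^2 - 3672*x*y + 1920*x + 5508*y^2 - 5760*y + 1997)

E = 109/36 + 9*y^2 - 6*x*y + x^2; F = -10/3 - 6*y + 2*x; G = 33/4
Gamma^k_ij = (1/2) g^{kl} (d_i g_jl + d_j g_il - d_l g_ij), with g^inv = (1/(EG-F^2)) [[G, -F], [-F, E]]
first partials: E_x = -6*y + 2*x, E_y = 18*y - 6*x, F_x = 2, F_y = -6, G_x = 0, G_y = 0
D = EG - F^2 = 1997/144 - 40*y + (40/3)*x + (153/4)*y^2 - (51/2)*x*y + (17/4)*x^2
expanded: Gamma^x_xx = (G E_x - 2F F_x + F E_y)/(2D), Gamma^x_xy = (G E_y - F G_x)/(2D), Gamma^x_yy = (2G F_y - G G_x - F G_y)/(2D), Gamma^y_xx = (2E F_x - E E_y - F E_x)/(2D), Gamma^y_xy = (E G_x - F E_y)/(2D), Gamma^y_yy = (E G_y - 2F F_y + F G_x)/(2D); substitute and cancel common factors
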